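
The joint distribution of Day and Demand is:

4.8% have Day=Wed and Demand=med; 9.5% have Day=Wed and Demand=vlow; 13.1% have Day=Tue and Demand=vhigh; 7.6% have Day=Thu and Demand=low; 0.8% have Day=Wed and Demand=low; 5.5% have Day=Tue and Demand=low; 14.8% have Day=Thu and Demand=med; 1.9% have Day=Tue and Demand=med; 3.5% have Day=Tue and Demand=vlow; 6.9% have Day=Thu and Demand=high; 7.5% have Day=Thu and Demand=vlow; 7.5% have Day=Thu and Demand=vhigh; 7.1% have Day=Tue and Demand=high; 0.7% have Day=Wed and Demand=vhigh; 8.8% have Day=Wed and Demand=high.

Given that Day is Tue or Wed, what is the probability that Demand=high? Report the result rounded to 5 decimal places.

0.28546

P(Day=Tue) = 0.035 + 0.055 + 0.019 + 0.071 + 0.131 = 0.311.
P(Day=Wed) = 0.095 + 0.008 + 0.048 + 0.088 + 0.007 = 0.246.
P(Day ∈ {Tue, Wed}) = 0.311 + 0.246 = 0.557; P(Demand=high, Day ∈ {Tue, Wed}) = 0.071 + 0.088 = 0.159.
P(Demand=high | Day ∈ {Tue, Wed}) = 0.159/0.557 = 0.28546.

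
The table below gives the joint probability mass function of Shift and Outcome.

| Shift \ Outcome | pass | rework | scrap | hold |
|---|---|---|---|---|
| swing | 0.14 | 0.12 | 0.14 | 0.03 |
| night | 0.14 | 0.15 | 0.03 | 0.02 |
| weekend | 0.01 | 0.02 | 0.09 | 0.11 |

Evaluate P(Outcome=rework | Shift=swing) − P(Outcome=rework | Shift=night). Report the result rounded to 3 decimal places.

-0.162

P(Shift=swing) = 0.14 + 0.12 + 0.14 + 0.03 = 0.43; P(Outcome=rework | Shift=swing) = 0.12/0.43 = 0.2791.
P(Shift=night) = 0.14 + 0.15 + 0.03 + 0.02 = 0.34; P(Outcome=rework | Shift=night) = 0.15/0.34 = 0.4412.
Difference = -0.162.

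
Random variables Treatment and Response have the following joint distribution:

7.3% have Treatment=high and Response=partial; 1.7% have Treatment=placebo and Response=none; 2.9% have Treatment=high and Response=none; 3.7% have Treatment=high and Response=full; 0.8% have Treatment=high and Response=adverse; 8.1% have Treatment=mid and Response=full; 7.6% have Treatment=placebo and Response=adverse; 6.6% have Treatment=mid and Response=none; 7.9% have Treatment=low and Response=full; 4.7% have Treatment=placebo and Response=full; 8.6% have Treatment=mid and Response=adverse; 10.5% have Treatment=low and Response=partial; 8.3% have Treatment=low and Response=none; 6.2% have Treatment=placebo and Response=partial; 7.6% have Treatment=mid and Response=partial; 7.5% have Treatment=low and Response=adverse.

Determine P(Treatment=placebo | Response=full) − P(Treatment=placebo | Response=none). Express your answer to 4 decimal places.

0.1054

P(Response=full) = 0.047 + 0.079 + 0.081 + 0.037 = 0.244; P(Treatment=placebo | Response=full) = 0.047/0.244 = 0.19262.
P(Response=none) = 0.017 + 0.083 + 0.066 + 0.029 = 0.195; P(Treatment=placebo | Response=none) = 0.017/0.195 = 0.08718.
Difference = 0.1054.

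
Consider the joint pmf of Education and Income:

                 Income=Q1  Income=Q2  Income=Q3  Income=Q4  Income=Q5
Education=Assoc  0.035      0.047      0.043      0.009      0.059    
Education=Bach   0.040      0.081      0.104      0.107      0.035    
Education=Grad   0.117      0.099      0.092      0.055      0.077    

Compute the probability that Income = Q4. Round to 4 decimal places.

0.1710

P(Income=Q4) = 0.009 + 0.107 + 0.055 = 0.171.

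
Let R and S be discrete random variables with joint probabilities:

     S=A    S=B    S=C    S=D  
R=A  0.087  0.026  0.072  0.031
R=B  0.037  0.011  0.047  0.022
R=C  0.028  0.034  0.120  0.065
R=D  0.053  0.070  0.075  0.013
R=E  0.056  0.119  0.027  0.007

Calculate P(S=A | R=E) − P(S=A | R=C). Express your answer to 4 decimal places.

0.1546

P(R=E) = 0.056 + 0.119 + 0.027 + 0.007 = 0.209; P(S=A | R=E) = 0.056/0.209 = 0.26794.
P(R=C) = 0.028 + 0.034 + 0.120 + 0.065 = 0.247; P(S=A | R=C) = 0.028/0.247 = 0.11336.
Difference = 0.1546.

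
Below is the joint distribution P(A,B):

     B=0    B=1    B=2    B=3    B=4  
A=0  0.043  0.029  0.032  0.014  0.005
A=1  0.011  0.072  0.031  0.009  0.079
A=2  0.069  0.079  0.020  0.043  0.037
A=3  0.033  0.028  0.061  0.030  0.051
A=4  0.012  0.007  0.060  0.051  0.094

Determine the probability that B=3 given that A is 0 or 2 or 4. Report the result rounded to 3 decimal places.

P(A=0) = 0.043 + 0.029 + 0.032 + 0.014 + 0.005 = 0.123.
P(A=2) = 0.069 + 0.079 + 0.020 + 0.043 + 0.037 = 0.248.
P(A=4) = 0.012 + 0.007 + 0.060 + 0.051 + 0.094 = 0.224.
P(A ∈ {0, 2, 4}) = 0.123 + 0.248 + 0.224 = 0.595; P(B=3, A ∈ {0, 2, 4}) = 0.014 + 0.043 + 0.051 = 0.108.
P(B=3 | A ∈ {0, 2, 4}) = 0.108/0.595 = 0.182.

0.182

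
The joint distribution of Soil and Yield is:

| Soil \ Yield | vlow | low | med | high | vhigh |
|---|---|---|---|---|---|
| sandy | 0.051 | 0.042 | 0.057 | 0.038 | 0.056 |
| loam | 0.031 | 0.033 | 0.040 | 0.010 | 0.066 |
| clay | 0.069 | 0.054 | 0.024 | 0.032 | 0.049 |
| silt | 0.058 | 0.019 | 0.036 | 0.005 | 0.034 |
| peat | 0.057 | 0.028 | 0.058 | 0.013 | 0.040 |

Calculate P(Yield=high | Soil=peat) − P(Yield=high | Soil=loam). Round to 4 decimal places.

P(Soil=peat) = 0.057 + 0.028 + 0.058 + 0.013 + 0.040 = 0.196; P(Yield=high | Soil=peat) = 0.013/0.196 = 0.06633.
P(Soil=loam) = 0.031 + 0.033 + 0.040 + 0.010 + 0.066 = 0.180; P(Yield=high | Soil=loam) = 0.010/0.180 = 0.05556.
Difference = 0.0108.

0.0108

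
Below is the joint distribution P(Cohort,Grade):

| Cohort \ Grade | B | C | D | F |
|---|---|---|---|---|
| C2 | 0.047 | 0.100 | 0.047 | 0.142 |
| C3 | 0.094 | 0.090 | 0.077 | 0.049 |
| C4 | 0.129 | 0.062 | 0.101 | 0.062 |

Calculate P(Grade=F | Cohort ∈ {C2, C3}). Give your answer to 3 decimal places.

0.296

P(Cohort=C2) = 0.047 + 0.100 + 0.047 + 0.142 = 0.336.
P(Cohort=C3) = 0.094 + 0.090 + 0.077 + 0.049 = 0.310.
P(Cohort ∈ {C2, C3}) = 0.336 + 0.310 = 0.646; P(Grade=F, Cohort ∈ {C2, C3}) = 0.142 + 0.049 = 0.191.
P(Grade=F | Cohort ∈ {C2, C3}) = 0.191/0.646 = 0.296.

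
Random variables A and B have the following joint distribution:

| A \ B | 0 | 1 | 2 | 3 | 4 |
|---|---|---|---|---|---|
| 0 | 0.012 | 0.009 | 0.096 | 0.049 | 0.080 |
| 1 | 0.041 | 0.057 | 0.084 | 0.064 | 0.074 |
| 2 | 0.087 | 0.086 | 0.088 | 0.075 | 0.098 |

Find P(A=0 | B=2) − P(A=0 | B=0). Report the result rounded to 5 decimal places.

P(B=2) = 0.096 + 0.084 + 0.088 = 0.268; P(A=0 | B=2) = 0.096/0.268 = 0.358209.
P(B=0) = 0.012 + 0.041 + 0.087 = 0.140; P(A=0 | B=0) = 0.012/0.140 = 0.085714.
Difference = 0.27249.

0.27249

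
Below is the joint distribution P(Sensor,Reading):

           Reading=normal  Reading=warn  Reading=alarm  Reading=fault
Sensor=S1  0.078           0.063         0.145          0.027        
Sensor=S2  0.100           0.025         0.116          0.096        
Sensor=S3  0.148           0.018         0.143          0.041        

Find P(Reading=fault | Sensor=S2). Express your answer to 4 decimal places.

P(Sensor=S2) = 0.100 + 0.025 + 0.116 + 0.096 = 0.337.
P(Reading=fault | Sensor=S2) = 0.096/0.337 = 0.2849.

0.2849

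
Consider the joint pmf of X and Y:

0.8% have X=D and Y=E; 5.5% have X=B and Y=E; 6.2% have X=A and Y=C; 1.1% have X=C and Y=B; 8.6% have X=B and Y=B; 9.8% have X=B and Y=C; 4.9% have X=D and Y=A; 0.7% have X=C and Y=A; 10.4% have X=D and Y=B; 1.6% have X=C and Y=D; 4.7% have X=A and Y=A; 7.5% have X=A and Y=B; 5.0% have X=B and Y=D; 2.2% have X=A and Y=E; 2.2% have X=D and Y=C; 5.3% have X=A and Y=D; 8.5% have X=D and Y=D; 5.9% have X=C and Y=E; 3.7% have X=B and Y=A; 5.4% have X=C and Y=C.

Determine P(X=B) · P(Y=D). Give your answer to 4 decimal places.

P(X=B) = 0.037 + 0.086 + 0.098 + 0.050 + 0.055 = 0.326.
P(Y=D) = 0.053 + 0.050 + 0.016 + 0.085 = 0.204.
Product: 0.326 × 0.204 = 0.0665.

0.0665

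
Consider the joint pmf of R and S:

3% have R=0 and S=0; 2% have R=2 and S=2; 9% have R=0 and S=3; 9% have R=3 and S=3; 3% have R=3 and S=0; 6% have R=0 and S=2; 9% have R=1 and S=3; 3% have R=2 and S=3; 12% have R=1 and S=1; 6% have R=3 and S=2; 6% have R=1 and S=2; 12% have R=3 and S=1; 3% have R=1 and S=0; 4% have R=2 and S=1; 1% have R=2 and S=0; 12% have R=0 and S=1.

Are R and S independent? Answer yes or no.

yes

Every cell satisfies P(R,S) = P(R)·P(S). For instance P(R=0) = 0.30, P(S=2) = 0.20, and 0.30×0.20 = 0.06 matches the joint entry. So R and S are independent.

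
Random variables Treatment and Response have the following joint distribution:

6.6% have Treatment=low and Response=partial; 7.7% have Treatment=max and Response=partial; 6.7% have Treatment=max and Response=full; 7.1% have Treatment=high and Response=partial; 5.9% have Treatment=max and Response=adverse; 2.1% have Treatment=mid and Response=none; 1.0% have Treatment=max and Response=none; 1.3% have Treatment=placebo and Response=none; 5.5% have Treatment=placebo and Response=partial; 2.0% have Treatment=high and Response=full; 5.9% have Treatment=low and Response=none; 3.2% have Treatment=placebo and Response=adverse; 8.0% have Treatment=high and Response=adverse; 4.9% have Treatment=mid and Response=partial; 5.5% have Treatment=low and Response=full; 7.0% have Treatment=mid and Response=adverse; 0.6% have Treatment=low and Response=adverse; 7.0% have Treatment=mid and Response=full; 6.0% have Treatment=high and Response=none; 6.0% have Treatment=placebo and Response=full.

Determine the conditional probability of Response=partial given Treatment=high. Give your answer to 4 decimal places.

P(Treatment=high) = 0.060 + 0.071 + 0.020 + 0.080 = 0.231.
P(Response=partial | Treatment=high) = 0.071/0.231 = 0.3074.

0.3074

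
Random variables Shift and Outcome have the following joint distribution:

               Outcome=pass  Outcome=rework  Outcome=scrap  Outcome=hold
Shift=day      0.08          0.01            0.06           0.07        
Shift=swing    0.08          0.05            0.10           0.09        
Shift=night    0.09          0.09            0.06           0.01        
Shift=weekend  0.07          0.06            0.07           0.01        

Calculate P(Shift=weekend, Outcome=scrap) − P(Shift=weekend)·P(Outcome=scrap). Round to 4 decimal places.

P(Shift=weekend) = 0.07 + 0.06 + 0.07 + 0.01 = 0.21.
P(Outcome=scrap) = 0.06 + 0.10 + 0.06 + 0.07 = 0.29.
P(Shift=weekend, Outcome=scrap) − P(Shift=weekend)P(Outcome=scrap) = 0.07 − 0.21×0.29 = 0.0091.

0.0091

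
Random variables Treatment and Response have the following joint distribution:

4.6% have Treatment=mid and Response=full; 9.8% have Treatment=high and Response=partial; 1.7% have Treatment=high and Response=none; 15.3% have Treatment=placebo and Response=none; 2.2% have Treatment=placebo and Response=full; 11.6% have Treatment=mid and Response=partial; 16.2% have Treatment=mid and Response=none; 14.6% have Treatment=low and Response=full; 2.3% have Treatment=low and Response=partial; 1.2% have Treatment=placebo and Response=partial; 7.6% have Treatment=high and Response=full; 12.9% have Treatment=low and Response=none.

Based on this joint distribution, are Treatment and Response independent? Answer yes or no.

P(Treatment=high) = 0.191 and P(Response=none) = 0.461, so their product is 0.08805, but P(Treatment=high, Response=none) = 0.017. Since these differ, Treatment and Response are not independent.

no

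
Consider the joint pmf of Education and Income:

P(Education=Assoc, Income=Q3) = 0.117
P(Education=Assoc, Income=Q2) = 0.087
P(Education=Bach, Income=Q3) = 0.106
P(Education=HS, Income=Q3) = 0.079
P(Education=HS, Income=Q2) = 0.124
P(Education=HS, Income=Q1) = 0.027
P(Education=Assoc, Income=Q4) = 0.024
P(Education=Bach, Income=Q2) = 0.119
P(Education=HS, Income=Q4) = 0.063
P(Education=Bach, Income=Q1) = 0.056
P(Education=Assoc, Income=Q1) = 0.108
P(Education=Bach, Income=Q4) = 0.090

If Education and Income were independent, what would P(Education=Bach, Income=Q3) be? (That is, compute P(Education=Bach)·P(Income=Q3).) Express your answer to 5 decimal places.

P(Education=Bach) = 0.056 + 0.119 + 0.106 + 0.090 = 0.371.
P(Income=Q3) = 0.079 + 0.117 + 0.106 = 0.302.
Product: 0.371 × 0.302 = 0.11204.

0.11204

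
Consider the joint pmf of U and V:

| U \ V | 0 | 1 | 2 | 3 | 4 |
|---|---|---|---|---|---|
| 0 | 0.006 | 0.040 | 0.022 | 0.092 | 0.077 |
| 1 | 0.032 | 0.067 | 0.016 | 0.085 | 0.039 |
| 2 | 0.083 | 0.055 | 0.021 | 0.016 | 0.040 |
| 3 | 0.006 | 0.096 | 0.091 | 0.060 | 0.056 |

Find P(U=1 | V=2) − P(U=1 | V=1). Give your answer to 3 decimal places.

-0.153

P(V=2) = 0.022 + 0.016 + 0.021 + 0.091 = 0.150; P(U=1 | V=2) = 0.016/0.150 = 0.1067.
P(V=1) = 0.040 + 0.067 + 0.055 + 0.096 = 0.258; P(U=1 | V=1) = 0.067/0.258 = 0.2597.
Difference = -0.153.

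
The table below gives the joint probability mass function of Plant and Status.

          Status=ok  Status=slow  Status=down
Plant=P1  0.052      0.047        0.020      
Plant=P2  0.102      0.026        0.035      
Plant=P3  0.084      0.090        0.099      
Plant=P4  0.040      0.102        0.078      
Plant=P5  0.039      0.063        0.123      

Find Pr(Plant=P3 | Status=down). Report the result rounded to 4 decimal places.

P(Status=down) = 0.020 + 0.035 + 0.099 + 0.078 + 0.123 = 0.355.
P(Plant=P3 | Status=down) = 0.099/0.355 = 0.2789.

0.2789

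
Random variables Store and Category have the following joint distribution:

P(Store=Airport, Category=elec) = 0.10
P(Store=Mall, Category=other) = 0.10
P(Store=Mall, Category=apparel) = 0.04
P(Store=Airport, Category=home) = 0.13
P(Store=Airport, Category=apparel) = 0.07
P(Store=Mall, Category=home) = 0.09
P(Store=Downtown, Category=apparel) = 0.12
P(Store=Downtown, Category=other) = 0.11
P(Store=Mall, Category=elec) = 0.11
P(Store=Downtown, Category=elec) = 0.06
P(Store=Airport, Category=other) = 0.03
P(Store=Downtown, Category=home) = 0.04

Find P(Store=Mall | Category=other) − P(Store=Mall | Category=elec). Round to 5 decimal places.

P(Category=other) = 0.11 + 0.10 + 0.03 = 0.24; P(Store=Mall | Category=other) = 0.10/0.24 = 0.416667.
P(Category=elec) = 0.06 + 0.11 + 0.10 = 0.27; P(Store=Mall | Category=elec) = 0.11/0.27 = 0.407407.
Difference = 0.00926.

0.00926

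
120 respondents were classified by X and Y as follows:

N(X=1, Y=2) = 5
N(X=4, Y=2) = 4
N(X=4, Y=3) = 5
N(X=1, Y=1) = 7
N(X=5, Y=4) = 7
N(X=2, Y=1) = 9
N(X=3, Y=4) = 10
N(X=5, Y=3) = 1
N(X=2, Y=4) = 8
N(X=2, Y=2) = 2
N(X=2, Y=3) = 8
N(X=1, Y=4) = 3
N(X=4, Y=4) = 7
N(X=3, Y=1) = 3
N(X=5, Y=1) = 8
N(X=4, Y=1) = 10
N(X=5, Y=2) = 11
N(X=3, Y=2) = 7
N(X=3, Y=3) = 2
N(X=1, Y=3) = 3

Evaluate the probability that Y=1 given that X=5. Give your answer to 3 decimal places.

0.296

Total with X=5: 8 + 11 + 1 + 7 = 27.
P(Y=1 | X=5) = 8/27 = 0.296.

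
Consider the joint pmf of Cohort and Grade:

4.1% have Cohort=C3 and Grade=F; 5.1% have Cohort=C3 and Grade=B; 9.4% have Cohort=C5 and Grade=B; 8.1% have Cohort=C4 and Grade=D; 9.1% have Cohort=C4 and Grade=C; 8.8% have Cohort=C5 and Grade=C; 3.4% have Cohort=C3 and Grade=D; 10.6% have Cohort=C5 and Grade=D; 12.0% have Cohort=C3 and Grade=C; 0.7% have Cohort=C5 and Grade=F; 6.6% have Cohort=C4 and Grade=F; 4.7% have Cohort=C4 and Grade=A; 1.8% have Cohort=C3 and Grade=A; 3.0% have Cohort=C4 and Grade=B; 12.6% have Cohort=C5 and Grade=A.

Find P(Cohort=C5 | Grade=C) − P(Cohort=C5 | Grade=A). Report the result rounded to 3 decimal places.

P(Grade=C) = 0.120 + 0.091 + 0.088 = 0.299; P(Cohort=C5 | Grade=C) = 0.088/0.299 = 0.2943.
P(Grade=A) = 0.018 + 0.047 + 0.126 = 0.191; P(Cohort=C5 | Grade=A) = 0.126/0.191 = 0.6597.
Difference = -0.365.

-0.365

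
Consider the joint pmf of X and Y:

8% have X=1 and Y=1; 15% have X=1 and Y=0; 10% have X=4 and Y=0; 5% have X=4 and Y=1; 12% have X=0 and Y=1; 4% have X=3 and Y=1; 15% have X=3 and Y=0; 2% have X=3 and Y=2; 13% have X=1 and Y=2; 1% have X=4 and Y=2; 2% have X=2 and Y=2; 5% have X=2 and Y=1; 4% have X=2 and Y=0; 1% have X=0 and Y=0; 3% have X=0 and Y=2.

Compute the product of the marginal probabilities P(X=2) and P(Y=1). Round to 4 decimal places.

0.0374

P(X=2) = 0.04 + 0.05 + 0.02 = 0.11.
P(Y=1) = 0.12 + 0.08 + 0.05 + 0.04 + 0.05 = 0.34.
Product: 0.11 × 0.34 = 0.0374.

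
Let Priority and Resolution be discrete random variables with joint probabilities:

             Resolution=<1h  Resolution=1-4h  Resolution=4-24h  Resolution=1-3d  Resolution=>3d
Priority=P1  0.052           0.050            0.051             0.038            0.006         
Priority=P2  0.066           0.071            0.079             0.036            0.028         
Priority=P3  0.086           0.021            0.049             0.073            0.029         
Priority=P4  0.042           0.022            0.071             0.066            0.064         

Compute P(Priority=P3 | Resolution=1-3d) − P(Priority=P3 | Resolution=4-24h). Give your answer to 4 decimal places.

P(Resolution=1-3d) = 0.038 + 0.036 + 0.073 + 0.066 = 0.213; P(Priority=P3 | Resolution=1-3d) = 0.073/0.213 = 0.34272.
P(Resolution=4-24h) = 0.051 + 0.079 + 0.049 + 0.071 = 0.250; P(Priority=P3 | Resolution=4-24h) = 0.049/0.250 = 0.19600.
Difference = 0.1467.

0.1467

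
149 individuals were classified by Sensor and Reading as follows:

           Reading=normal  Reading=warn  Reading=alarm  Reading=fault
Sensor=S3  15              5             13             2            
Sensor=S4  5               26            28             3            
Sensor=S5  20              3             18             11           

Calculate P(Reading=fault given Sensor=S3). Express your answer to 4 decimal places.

0.0571

Total with Sensor=S3: 15 + 5 + 13 + 2 = 35.
P(Reading=fault | Sensor=S3) = 2/35 = 0.0571.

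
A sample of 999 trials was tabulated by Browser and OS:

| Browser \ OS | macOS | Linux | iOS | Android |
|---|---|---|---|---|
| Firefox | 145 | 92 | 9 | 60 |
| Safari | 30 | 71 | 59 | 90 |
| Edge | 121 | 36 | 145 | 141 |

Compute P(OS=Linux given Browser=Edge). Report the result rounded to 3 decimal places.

Total with Browser=Edge: 121 + 36 + 145 + 141 = 443.
P(OS=Linux | Browser=Edge) = 36/443 = 0.081.

0.081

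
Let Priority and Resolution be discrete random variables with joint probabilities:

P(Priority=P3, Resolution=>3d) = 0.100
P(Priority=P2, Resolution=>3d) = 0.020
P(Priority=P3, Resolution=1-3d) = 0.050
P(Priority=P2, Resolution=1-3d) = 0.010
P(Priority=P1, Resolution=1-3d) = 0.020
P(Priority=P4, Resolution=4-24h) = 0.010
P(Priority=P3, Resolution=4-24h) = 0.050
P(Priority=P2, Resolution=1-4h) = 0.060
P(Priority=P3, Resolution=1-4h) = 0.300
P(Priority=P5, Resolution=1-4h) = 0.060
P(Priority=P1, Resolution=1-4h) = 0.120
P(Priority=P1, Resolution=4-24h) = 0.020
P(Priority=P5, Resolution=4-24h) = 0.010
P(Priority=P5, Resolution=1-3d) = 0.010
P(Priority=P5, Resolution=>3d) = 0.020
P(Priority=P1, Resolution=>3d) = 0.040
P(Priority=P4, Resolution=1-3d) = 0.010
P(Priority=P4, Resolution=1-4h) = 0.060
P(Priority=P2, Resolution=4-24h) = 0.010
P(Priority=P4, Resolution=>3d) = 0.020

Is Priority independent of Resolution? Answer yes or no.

Every cell satisfies P(Priority,Resolution) = P(Priority)·P(Resolution). For instance P(Priority=P4) = 0.100, P(Resolution=1-4h) = 0.600, and 0.100×0.600 = 0.060 matches the joint entry. So Priority and Resolution are independent.

yes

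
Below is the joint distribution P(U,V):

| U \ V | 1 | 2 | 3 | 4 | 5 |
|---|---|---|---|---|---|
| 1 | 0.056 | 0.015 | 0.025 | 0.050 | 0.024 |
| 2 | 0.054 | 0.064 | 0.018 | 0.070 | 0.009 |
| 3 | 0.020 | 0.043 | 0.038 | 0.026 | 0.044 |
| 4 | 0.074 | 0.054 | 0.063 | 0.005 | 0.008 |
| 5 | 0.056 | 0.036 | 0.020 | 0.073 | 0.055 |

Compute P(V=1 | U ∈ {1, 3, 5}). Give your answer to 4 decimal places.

0.2272

P(U=1) = 0.056 + 0.015 + 0.025 + 0.050 + 0.024 = 0.170.
P(U=3) = 0.020 + 0.043 + 0.038 + 0.026 + 0.044 = 0.171.
P(U=5) = 0.056 + 0.036 + 0.020 + 0.073 + 0.055 = 0.240.
P(U ∈ {1, 3, 5}) = 0.170 + 0.171 + 0.240 = 0.581; P(V=1, U ∈ {1, 3, 5}) = 0.056 + 0.020 + 0.056 = 0.132.
P(V=1 | U ∈ {1, 3, 5}) = 0.132/0.581 = 0.2272.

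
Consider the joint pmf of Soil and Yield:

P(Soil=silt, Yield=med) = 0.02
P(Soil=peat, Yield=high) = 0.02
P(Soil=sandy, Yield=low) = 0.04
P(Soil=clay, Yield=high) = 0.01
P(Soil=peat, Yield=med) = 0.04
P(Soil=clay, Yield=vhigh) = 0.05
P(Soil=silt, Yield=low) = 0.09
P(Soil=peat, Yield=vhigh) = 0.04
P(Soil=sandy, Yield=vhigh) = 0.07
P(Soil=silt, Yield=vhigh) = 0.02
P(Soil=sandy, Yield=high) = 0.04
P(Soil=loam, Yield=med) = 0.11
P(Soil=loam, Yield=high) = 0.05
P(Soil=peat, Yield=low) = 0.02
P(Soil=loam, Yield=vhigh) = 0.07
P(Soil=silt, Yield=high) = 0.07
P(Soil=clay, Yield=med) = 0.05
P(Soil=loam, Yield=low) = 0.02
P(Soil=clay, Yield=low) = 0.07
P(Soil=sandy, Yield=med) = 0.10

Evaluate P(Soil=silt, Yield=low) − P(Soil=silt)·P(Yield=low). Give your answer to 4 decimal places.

0.0420

P(Soil=silt) = 0.09 + 0.02 + 0.07 + 0.02 = 0.20.
P(Yield=low) = 0.04 + 0.02 + 0.07 + 0.09 + 0.02 = 0.24.
P(Soil=silt, Yield=low) − P(Soil=silt)P(Yield=low) = 0.09 − 0.20×0.24 = 0.0420.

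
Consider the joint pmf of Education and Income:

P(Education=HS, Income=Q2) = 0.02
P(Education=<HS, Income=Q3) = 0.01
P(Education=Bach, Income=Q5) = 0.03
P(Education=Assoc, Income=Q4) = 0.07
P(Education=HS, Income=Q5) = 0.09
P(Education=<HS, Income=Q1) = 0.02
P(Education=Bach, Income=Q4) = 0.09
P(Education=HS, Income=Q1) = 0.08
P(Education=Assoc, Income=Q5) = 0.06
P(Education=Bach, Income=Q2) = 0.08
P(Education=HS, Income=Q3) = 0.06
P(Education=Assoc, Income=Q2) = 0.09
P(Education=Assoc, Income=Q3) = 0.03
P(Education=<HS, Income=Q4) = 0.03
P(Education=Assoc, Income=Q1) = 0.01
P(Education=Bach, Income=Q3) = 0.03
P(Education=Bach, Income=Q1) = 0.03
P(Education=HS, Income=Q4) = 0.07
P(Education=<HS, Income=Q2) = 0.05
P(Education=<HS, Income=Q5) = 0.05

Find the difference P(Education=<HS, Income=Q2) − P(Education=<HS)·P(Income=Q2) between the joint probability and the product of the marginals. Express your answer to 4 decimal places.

0.0116

P(Education=<HS) = 0.02 + 0.05 + 0.01 + 0.03 + 0.05 = 0.16.
P(Income=Q2) = 0.05 + 0.02 + 0.09 + 0.08 = 0.24.
P(Education=<HS, Income=Q2) − P(Education=<HS)P(Income=Q2) = 0.05 − 0.16×0.24 = 0.0116.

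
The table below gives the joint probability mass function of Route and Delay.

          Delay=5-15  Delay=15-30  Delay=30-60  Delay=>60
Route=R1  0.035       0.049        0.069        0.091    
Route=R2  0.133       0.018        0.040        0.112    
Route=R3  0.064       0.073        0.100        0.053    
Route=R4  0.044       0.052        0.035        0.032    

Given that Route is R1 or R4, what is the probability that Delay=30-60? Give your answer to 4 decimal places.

0.2555

P(Route=R1) = 0.035 + 0.049 + 0.069 + 0.091 = 0.244.
P(Route=R4) = 0.044 + 0.052 + 0.035 + 0.032 = 0.163.
P(Route ∈ {R1, R4}) = 0.244 + 0.163 = 0.407; P(Delay=30-60, Route ∈ {R1, R4}) = 0.069 + 0.035 = 0.104.
P(Delay=30-60 | Route ∈ {R1, R4}) = 0.104/0.407 = 0.2555.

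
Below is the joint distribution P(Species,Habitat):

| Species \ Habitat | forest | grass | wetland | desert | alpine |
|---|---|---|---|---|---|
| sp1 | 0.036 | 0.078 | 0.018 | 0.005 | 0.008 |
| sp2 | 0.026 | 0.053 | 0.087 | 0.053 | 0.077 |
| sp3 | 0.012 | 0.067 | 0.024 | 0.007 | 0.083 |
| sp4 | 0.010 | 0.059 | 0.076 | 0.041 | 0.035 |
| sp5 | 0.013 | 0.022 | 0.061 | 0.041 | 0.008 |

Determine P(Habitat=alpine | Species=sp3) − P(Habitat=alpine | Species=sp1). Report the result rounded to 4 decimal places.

P(Species=sp3) = 0.012 + 0.067 + 0.024 + 0.007 + 0.083 = 0.193; P(Habitat=alpine | Species=sp3) = 0.083/0.193 = 0.43005.
P(Species=sp1) = 0.036 + 0.078 + 0.018 + 0.005 + 0.008 = 0.145; P(Habitat=alpine | Species=sp1) = 0.008/0.145 = 0.05517.
Difference = 0.3749.

0.3749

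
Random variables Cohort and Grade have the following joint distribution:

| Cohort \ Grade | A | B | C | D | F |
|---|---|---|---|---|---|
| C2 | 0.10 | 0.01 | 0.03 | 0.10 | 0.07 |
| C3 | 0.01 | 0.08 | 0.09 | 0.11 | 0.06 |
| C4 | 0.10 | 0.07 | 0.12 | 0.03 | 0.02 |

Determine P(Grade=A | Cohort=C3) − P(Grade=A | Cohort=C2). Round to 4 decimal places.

P(Cohort=C3) = 0.01 + 0.08 + 0.09 + 0.11 + 0.06 = 0.35; P(Grade=A | Cohort=C3) = 0.01/0.35 = 0.02857.
P(Cohort=C2) = 0.10 + 0.01 + 0.03 + 0.10 + 0.07 = 0.31; P(Grade=A | Cohort=C2) = 0.10/0.31 = 0.32258.
Difference = -0.2940.

-0.2940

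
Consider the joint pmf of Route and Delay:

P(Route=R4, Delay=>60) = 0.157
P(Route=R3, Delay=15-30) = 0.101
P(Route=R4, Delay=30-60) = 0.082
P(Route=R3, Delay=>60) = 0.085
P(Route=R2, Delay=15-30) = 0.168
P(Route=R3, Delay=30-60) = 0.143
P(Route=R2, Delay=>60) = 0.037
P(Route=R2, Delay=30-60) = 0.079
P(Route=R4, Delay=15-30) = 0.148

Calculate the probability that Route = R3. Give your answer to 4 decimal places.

0.3290

P(Route=R3) = 0.101 + 0.143 + 0.085 = 0.329.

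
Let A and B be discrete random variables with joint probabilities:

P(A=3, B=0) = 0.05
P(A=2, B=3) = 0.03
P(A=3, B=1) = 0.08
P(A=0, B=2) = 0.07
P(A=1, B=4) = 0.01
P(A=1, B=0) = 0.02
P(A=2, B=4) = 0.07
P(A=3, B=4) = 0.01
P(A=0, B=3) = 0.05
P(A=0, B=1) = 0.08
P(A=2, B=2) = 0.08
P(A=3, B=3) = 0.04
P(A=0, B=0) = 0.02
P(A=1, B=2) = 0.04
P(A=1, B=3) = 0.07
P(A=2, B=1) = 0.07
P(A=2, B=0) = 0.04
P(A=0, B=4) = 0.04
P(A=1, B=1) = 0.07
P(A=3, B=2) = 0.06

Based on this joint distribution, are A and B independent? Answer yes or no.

P(A=2) = 0.29 and P(B=4) = 0.13, so their product is 0.0377, but P(A=2, B=4) = 0.07. Since these differ, A and B are not independent.

no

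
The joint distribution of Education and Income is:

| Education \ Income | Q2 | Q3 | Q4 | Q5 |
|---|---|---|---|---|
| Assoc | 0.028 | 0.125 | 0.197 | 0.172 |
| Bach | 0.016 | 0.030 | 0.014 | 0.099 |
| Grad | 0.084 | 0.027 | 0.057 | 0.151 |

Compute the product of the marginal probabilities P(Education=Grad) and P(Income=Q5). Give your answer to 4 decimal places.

0.1346

P(Education=Grad) = 0.084 + 0.027 + 0.057 + 0.151 = 0.319.
P(Income=Q5) = 0.172 + 0.099 + 0.151 = 0.422.
Product: 0.319 × 0.422 = 0.1346.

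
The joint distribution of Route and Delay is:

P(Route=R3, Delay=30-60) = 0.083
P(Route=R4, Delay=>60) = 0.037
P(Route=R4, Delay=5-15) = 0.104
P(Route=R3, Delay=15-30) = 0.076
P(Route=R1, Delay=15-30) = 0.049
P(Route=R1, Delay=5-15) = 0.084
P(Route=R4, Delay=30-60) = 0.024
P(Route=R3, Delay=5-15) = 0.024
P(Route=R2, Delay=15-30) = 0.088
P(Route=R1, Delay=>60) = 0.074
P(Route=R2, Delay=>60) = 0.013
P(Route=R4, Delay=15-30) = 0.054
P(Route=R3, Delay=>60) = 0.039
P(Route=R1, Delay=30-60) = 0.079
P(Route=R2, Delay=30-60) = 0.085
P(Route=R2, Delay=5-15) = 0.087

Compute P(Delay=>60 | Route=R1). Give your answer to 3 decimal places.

0.259

P(Route=R1) = 0.084 + 0.049 + 0.079 + 0.074 = 0.286.
P(Delay=>60 | Route=R1) = 0.074/0.286 = 0.259.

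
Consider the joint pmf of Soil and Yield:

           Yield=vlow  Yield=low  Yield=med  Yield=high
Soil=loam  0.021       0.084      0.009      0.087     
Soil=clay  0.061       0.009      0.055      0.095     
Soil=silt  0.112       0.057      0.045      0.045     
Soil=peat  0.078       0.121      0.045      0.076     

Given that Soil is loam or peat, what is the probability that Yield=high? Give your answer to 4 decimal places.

P(Soil=loam) = 0.021 + 0.084 + 0.009 + 0.087 = 0.201.
P(Soil=peat) = 0.078 + 0.121 + 0.045 + 0.076 = 0.320.
P(Soil ∈ {loam, peat}) = 0.201 + 0.320 = 0.521; P(Yield=high, Soil ∈ {loam, peat}) = 0.087 + 0.076 = 0.163.
P(Yield=high | Soil ∈ {loam, peat}) = 0.163/0.521 = 0.3129.

0.3129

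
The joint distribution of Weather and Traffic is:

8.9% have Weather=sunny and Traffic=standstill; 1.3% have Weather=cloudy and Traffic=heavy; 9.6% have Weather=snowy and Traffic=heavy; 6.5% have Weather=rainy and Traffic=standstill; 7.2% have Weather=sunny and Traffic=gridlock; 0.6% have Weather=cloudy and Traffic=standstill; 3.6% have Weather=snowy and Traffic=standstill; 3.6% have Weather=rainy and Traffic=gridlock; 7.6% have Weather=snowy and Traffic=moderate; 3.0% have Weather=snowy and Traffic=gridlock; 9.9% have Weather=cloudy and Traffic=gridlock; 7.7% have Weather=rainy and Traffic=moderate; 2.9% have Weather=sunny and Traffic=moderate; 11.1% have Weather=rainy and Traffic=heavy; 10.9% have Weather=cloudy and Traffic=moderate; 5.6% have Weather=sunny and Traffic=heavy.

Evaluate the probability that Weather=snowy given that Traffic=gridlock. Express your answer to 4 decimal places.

P(Traffic=gridlock) = 0.072 + 0.099 + 0.036 + 0.030 = 0.237.
P(Weather=snowy | Traffic=gridlock) = 0.030/0.237 = 0.1266.

0.1266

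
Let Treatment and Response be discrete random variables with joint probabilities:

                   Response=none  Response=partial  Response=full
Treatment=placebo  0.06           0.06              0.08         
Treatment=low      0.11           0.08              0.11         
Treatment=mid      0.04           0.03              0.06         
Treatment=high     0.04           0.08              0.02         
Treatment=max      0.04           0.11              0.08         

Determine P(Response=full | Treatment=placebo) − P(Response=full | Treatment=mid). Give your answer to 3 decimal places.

P(Treatment=placebo) = 0.06 + 0.06 + 0.08 = 0.20; P(Response=full | Treatment=placebo) = 0.08/0.20 = 0.4000.
P(Treatment=mid) = 0.04 + 0.03 + 0.06 = 0.13; P(Response=full | Treatment=mid) = 0.06/0.13 = 0.4615.
Difference = -0.062.

-0.062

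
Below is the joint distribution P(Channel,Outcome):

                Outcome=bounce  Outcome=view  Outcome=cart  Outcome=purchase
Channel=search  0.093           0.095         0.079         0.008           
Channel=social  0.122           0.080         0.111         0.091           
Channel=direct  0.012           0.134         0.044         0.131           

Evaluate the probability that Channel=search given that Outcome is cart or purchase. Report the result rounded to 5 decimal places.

0.18750

P(Outcome=cart) = 0.079 + 0.111 + 0.044 = 0.234.
P(Outcome=purchase) = 0.008 + 0.091 + 0.131 = 0.230.
P(Outcome ∈ {cart, purchase}) = 0.234 + 0.230 = 0.464; P(Channel=search, Outcome ∈ {cart, purchase}) = 0.079 + 0.008 = 0.087.
P(Channel=search | Outcome ∈ {cart, purchase}) = 0.087/0.464 = 0.18750.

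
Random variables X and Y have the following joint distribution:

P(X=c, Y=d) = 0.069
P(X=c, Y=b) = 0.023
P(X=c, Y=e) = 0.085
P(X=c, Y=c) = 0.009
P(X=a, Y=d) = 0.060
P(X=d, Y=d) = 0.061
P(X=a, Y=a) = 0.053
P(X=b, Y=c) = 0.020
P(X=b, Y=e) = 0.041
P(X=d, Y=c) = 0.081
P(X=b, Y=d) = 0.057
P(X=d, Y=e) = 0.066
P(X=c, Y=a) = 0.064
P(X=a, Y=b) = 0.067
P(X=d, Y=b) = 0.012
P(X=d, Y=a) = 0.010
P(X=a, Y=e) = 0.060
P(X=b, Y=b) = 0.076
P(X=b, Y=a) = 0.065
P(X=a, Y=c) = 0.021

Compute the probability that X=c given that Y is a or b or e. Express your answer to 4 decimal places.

P(Y=a) = 0.053 + 0.065 + 0.064 + 0.010 = 0.192.
P(Y=b) = 0.067 + 0.076 + 0.023 + 0.012 = 0.178.
P(Y=e) = 0.060 + 0.041 + 0.085 + 0.066 = 0.252.
P(Y ∈ {a, b, e}) = 0.192 + 0.178 + 0.252 = 0.622; P(X=c, Y ∈ {a, b, e}) = 0.064 + 0.023 + 0.085 = 0.172.
P(X=c | Y ∈ {a, b, e}) = 0.172/0.622 = 0.2765.

0.2765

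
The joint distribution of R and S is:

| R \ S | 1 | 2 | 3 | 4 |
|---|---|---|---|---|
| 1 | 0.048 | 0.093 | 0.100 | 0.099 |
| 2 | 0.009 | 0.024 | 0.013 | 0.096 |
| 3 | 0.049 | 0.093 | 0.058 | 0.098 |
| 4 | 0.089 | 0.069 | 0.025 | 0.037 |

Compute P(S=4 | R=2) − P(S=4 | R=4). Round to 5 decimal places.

0.50787

P(R=2) = 0.009 + 0.024 + 0.013 + 0.096 = 0.142; P(S=4 | R=2) = 0.096/0.142 = 0.676056.
P(R=4) = 0.089 + 0.069 + 0.025 + 0.037 = 0.220; P(S=4 | R=4) = 0.037/0.220 = 0.168182.
Difference = 0.50787.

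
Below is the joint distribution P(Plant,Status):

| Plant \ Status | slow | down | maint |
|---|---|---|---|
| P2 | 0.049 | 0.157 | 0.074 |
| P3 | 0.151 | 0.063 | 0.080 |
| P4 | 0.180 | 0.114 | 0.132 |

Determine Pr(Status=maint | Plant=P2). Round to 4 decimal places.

P(Plant=P2) = 0.049 + 0.157 + 0.074 = 0.280.
P(Status=maint | Plant=P2) = 0.074/0.280 = 0.2643.

0.2643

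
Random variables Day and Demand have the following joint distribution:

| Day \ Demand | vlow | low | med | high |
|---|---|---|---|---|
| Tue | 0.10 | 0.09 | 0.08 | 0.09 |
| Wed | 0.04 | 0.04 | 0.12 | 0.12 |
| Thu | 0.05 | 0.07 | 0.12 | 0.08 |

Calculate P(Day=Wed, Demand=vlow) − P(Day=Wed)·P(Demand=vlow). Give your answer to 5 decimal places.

P(Day=Wed) = 0.04 + 0.04 + 0.12 + 0.12 = 0.32.
P(Demand=vlow) = 0.10 + 0.04 + 0.05 = 0.19.
P(Day=Wed, Demand=vlow) − P(Day=Wed)P(Demand=vlow) = 0.04 − 0.32×0.19 = -0.02080.

-0.02080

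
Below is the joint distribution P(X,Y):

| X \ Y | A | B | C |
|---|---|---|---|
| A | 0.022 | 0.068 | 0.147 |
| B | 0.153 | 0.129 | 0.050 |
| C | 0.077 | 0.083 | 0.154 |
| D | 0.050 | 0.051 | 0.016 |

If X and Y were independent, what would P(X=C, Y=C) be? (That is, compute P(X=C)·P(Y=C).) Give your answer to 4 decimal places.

P(X=C) = 0.077 + 0.083 + 0.154 = 0.314.
P(Y=C) = 0.147 + 0.050 + 0.154 + 0.016 = 0.367.
Product: 0.314 × 0.367 = 0.1152.

0.1152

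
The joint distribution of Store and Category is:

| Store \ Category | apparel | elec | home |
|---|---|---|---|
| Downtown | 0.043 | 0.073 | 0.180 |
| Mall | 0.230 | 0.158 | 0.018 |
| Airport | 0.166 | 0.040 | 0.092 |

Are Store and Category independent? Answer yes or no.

P(Store=Mall) = 0.406 and P(Category=home) = 0.290, so their product is 0.11774, but P(Store=Mall, Category=home) = 0.018. Since these differ, Store and Category are not independent.

no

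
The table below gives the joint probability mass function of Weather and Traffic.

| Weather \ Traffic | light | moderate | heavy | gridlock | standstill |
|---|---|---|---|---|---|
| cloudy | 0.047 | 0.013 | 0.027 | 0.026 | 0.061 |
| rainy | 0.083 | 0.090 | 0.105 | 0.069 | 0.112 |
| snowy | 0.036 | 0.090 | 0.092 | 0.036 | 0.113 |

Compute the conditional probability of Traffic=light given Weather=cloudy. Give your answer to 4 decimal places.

P(Weather=cloudy) = 0.047 + 0.013 + 0.027 + 0.026 + 0.061 = 0.174.
P(Traffic=light | Weather=cloudy) = 0.047/0.174 = 0.2701.

0.2701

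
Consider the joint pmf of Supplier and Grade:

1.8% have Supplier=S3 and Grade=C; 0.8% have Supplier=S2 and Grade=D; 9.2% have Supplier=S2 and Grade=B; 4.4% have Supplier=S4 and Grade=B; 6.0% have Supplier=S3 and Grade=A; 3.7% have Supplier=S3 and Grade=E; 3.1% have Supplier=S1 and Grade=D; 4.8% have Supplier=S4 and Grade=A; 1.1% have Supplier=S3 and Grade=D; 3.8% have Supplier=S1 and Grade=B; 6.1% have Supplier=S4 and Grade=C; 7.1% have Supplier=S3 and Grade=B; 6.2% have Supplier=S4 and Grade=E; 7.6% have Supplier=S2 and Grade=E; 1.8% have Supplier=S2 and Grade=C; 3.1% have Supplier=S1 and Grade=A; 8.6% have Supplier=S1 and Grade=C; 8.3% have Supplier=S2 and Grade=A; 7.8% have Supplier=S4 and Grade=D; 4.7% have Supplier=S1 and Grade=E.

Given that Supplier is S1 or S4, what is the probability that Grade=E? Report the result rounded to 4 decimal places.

0.2072

P(Supplier=S1) = 0.031 + 0.038 + 0.086 + 0.031 + 0.047 = 0.233.
P(Supplier=S4) = 0.048 + 0.044 + 0.061 + 0.078 + 0.062 = 0.293.
P(Supplier ∈ {S1, S4}) = 0.233 + 0.293 = 0.526; P(Grade=E, Supplier ∈ {S1, S4}) = 0.047 + 0.062 = 0.109.
P(Grade=E | Supplier ∈ {S1, S4}) = 0.109/0.526 = 0.2072.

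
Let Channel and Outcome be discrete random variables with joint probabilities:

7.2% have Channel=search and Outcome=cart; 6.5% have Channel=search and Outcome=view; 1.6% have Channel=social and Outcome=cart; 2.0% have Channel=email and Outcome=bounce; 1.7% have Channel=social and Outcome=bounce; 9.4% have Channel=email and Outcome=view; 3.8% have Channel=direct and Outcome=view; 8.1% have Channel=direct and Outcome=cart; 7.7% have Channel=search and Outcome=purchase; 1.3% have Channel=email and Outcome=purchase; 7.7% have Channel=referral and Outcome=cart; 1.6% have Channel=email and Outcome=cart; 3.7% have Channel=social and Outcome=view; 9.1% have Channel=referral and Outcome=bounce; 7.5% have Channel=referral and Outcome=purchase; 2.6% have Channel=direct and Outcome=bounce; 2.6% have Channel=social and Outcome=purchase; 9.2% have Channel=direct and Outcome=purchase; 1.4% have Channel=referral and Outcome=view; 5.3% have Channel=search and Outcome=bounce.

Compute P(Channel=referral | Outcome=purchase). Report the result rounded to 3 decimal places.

P(Outcome=purchase) = 0.013 + 0.077 + 0.026 + 0.092 + 0.075 = 0.283.
P(Channel=referral | Outcome=purchase) = 0.075/0.283 = 0.265.

0.265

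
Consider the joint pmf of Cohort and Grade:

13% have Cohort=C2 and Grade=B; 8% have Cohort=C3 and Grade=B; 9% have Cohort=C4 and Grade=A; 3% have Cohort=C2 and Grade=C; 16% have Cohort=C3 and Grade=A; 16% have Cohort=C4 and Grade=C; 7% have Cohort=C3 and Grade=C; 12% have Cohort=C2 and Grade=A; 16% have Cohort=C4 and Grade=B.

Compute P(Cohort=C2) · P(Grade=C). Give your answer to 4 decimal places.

0.0728

P(Cohort=C2) = 0.12 + 0.13 + 0.03 = 0.28.
P(Grade=C) = 0.03 + 0.07 + 0.16 = 0.26.
Product: 0.28 × 0.26 = 0.0728.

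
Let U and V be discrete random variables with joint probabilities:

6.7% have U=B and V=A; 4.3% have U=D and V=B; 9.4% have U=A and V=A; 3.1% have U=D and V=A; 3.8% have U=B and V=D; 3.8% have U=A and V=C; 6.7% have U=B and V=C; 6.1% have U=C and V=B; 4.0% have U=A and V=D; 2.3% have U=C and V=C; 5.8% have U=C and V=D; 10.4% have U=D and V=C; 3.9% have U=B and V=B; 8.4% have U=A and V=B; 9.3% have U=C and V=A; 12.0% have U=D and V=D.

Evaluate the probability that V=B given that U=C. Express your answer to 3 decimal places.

0.260

P(U=C) = 0.093 + 0.061 + 0.023 + 0.058 = 0.235.
P(V=B | U=C) = 0.061/0.235 = 0.260.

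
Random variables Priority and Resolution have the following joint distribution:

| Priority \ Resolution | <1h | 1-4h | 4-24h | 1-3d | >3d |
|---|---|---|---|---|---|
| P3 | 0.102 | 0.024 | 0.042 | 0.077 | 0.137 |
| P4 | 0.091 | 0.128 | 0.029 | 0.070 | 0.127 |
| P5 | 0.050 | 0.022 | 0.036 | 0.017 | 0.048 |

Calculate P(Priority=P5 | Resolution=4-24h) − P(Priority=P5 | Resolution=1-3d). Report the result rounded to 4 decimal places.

P(Resolution=4-24h) = 0.042 + 0.029 + 0.036 = 0.107; P(Priority=P5 | Resolution=4-24h) = 0.036/0.107 = 0.33645.
P(Resolution=1-3d) = 0.077 + 0.070 + 0.017 = 0.164; P(Priority=P5 | Resolution=1-3d) = 0.017/0.164 = 0.10366.
Difference = 0.2328.

0.2328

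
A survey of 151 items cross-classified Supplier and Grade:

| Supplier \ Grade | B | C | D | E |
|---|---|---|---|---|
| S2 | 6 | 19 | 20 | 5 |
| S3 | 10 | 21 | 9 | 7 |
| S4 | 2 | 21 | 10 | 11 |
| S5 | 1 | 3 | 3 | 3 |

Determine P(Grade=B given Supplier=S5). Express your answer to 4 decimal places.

Total with Supplier=S5: 1 + 3 + 3 + 3 = 10.
P(Grade=B | Supplier=S5) = 1/10 = 0.1000.

0.1000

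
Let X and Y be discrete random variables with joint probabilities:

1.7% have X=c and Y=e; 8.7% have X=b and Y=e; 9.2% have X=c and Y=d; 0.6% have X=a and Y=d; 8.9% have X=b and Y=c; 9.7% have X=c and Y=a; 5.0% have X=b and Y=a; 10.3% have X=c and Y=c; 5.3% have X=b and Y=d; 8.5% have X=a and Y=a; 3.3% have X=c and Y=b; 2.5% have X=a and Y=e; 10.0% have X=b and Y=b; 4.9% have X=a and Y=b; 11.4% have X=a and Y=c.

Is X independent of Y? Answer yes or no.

no

P(X=c) = 0.342 and P(Y=d) = 0.151, so their product is 0.05164, but P(X=c, Y=d) = 0.092. Since these differ, X and Y are not independent.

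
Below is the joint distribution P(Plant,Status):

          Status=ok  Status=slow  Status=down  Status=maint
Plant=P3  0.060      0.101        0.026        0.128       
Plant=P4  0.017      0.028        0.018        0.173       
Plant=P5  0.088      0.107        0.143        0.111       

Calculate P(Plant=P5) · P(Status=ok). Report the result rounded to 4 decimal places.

0.0741

P(Plant=P5) = 0.088 + 0.107 + 0.143 + 0.111 = 0.449.
P(Status=ok) = 0.060 + 0.017 + 0.088 = 0.165.
Product: 0.449 × 0.165 = 0.0741.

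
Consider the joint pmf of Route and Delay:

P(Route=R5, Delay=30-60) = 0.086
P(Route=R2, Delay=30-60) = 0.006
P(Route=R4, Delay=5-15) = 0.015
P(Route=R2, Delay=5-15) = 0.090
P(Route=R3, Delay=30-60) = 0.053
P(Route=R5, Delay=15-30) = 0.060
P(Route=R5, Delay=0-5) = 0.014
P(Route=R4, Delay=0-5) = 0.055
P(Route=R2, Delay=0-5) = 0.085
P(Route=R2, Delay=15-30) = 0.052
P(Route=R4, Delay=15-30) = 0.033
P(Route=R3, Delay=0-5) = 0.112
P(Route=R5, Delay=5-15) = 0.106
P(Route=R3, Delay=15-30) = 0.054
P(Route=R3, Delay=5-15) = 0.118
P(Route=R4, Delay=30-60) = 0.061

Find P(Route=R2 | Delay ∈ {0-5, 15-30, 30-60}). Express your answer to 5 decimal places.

P(Delay=0-5) = 0.085 + 0.112 + 0.055 + 0.014 = 0.266.
P(Delay=15-30) = 0.052 + 0.054 + 0.033 + 0.060 = 0.199.
P(Delay=30-60) = 0.006 + 0.053 + 0.061 + 0.086 = 0.206.
P(Delay ∈ {0-5, 15-30, 30-60}) = 0.266 + 0.199 + 0.206 = 0.671; P(Route=R2, Delay ∈ {0-5, 15-30, 30-60}) = 0.085 + 0.052 + 0.006 = 0.143.
P(Route=R2 | Delay ∈ {0-5, 15-30, 30-60}) = 0.143/0.671 = 0.21311.

0.21311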